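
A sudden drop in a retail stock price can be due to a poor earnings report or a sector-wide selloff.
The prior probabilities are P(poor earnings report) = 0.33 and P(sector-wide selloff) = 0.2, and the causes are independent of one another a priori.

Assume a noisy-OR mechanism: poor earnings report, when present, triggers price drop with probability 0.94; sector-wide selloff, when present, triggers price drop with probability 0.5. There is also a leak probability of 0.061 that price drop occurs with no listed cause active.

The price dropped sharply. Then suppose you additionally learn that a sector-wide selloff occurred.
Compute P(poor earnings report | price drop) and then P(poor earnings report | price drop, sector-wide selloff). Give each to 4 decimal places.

Under noisy-OR, P(price drop | causes) = 1 − (1−0.061)·∏(1−qᵢ) over the active causes.
P(price drop) = 0.061×0.67×0.8 + 0.5305×0.67×0.2 + 0.94366×0.33×0.8 + 0.97183×0.33×0.2 = 0.032696 + 0.071087 + 0.249126 + 0.064141 = 0.417050
Of this, 0.313267 comes from 0.249126 + 0.064141 (the poor earnings report=true cases).
P(poor earnings report | price drop) = 0.313267 / 0.417050 ≈ 0.7511

With the extra evidence:
P(price drop | sector-wide selloff) = 0.5305·0.67 + 0.97183·0.33 = 0.355435 + 0.320704 = 0.676139
Of this, 0.320704 comes from 0.97183·0.33 (the poor earnings report=true cases).
Hence the posterior is 0.320704/0.676139 ≈ 0.4743.
— sector-wide selloff explains away the evidence for poor earnings report.

P(poor earnings report | price drop) ≈ 0.7511; P(poor earnings report | price drop, sector-wide selloff) ≈ 0.4743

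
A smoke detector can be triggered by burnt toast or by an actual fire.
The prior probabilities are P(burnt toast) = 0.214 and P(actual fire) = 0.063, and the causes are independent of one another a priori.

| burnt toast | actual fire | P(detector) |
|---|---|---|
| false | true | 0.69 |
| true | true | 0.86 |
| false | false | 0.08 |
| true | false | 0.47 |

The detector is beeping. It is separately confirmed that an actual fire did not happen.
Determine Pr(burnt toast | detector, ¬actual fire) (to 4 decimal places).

Weight on burnt toast=true, given the evidence: 0.47×0.214 = 0.100580
Denominator P(detector | ¬actual fire): 0.08×0.786 + 0.47×0.214 = 0.163460
Posterior = 0.100580 / 0.163460 ≈ 0.6153

Pr(burnt toast | detector, ¬actual fire) ≈ 0.6153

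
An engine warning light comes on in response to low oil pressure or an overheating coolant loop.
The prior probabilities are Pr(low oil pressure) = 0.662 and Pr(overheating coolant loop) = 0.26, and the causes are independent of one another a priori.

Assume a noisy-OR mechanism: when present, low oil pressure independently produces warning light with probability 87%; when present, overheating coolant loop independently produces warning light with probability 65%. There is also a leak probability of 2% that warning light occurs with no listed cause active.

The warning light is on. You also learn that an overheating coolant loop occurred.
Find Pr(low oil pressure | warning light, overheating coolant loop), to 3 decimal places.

Under noisy-OR, P(warning light | causes) = 1 − (1−0.02)·∏(1−qᵢ) over the active causes.
Sum P(warning light|·) weighted by the priors over both values of low oil pressure:
  P(warning light | overheating coolant loop) = 0.657*0.338 + 0.95541*0.662
        = 0.222066 + 0.632481 = 0.854547
The terms with low oil pressure present sum to 0.632481, so
  P(low oil pressure | warning light, overheating coolant loop) = 0.632481 / 0.854547 ≈ 0.740

Pr(low oil pressure | warning light, overheating coolant loop) ≈ 0.740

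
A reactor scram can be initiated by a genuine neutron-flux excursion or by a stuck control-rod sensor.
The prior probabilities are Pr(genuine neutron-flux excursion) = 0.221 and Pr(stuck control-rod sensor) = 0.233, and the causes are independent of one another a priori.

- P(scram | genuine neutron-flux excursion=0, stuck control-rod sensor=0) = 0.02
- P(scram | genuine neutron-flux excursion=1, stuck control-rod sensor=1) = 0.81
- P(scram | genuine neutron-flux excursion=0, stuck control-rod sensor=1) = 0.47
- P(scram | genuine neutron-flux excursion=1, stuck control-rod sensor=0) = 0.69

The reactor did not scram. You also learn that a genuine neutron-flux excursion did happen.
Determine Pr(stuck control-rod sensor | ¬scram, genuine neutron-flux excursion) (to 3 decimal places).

Pr(stuck control-rod sensor | ¬scram, genuine neutron-flux excursion) ≈ 0.157

P(¬scram | genuine neutron-flux excursion) = 0.31*0.767 + 0.19*0.233 = 0.237770 + 0.044270 = 0.282040
Of this, 0.044270 comes from 0.19*0.233 (the stuck control-rod sensor=true cases).
Hence the posterior is 0.044270/0.282040 ≈ 0.157.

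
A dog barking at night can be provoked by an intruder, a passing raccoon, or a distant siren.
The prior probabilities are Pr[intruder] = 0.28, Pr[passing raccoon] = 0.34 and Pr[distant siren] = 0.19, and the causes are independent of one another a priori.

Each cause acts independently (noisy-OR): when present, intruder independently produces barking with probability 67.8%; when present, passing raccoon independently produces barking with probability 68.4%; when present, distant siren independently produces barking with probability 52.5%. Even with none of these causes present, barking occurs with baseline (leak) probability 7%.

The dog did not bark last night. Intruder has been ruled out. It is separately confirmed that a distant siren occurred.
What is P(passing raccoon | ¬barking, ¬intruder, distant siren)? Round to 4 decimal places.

P(passing raccoon | ¬barking, ¬intruder, distant siren) ≈ 0.1400

Under noisy-OR, P(barking | causes) = 1 − (1−0.07)·∏(1−qᵢ) over the active causes.
For the numerator, keep only passing raccoon=true terms: 0.139593×0.34 = 0.047462
The normalizing constant is 0.44175×0.66 + 0.139593×0.34 = 0.339017
Posterior = 0.047462 / 0.339017 ≈ 0.1400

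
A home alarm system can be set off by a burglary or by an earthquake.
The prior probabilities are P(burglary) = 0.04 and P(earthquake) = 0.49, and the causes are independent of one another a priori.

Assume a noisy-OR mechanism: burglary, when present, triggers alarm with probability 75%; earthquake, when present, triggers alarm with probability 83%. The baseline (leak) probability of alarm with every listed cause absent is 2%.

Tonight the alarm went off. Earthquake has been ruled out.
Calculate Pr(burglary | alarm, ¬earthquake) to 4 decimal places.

Pr(burglary | alarm, ¬earthquake) ≈ 0.6113

Under noisy-OR, P(alarm | causes) = 1 − (1−0.02)·∏(1−qᵢ) over the active causes.
For the numerator, keep only burglary=true terms: 0.755·0.04 = 0.030200
The normalizing constant is 0.02·0.96 + 0.755·0.04 = 0.049400
P(burglary | alarm, ¬earthquake) = 0.030200/0.049400 ≈ 0.6113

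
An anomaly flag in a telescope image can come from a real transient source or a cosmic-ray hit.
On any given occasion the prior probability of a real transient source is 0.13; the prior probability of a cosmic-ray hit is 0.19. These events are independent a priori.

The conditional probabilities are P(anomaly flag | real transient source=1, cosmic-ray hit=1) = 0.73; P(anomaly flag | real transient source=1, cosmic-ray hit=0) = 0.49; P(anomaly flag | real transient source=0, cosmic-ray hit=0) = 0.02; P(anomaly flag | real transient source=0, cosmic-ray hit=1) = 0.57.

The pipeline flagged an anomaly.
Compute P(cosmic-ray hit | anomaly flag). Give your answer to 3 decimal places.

P(cosmic-ray hit | anomaly flag) ≈ 0.631

P(anomaly flag) = 0.02·0.87·0.81 + 0.57·0.87·0.19 + 0.49·0.13·0.81 + 0.73·0.13·0.19 = 0.014094 + 0.094221 + 0.051597 + 0.018031 = 0.177943
The cosmic-ray hit-present share is 0.094221 + 0.018031 = 0.112252.
So P(cosmic-ray hit | anomaly flag) = 0.112252/0.177943 ≈ 0.631.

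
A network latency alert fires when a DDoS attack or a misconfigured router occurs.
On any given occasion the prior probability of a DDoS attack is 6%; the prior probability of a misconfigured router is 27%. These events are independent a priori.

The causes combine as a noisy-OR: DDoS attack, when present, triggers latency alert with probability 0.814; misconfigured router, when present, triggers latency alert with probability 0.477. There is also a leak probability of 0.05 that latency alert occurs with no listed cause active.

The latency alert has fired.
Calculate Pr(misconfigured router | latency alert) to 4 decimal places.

Under noisy-OR, P(latency alert | causes) = 1 − (1−0.05)·∏(1−qᵢ) over the active causes.
By total probability over the 4 (DDoS attack, misconfigured router) configurations:
  P(latency alert) = 0.05·0.94·0.73 + 0.50315·0.94·0.27 + 0.8233·0.06·0.73 + 0.907586·0.06·0.27
        = 0.034310 + 0.127699 + 0.036061 + 0.014703 = 0.212773
Configurations with misconfigured router contribute 0.142402, so
  P(misconfigured router | latency alert) = 0.142402 / 0.212773 ≈ 0.6693

Pr(misconfigured router | latency alert) ≈ 0.6693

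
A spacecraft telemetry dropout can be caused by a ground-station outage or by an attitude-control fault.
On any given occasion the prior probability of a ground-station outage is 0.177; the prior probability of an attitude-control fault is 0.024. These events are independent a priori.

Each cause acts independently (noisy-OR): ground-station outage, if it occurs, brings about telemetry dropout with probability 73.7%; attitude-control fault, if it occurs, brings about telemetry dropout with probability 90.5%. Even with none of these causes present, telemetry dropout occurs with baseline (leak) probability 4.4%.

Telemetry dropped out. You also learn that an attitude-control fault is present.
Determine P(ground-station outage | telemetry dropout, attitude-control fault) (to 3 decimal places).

Under noisy-OR, P(telemetry dropout | causes) = 1 − (1−0.044)·∏(1−qᵢ) over the active causes.
Numerator (weight on configurations with ground-station outage): 0.976114×0.177 = 0.172772
Normalizer over all consistent configurations: 0.90918×0.823 + 0.976114×0.177 = 0.921027
P(ground-station outage | telemetry dropout, attitude-control fault) = 0.172772/0.921027 ≈ 0.188

P(ground-station outage | telemetry dropout, attitude-control fault) ≈ 0.188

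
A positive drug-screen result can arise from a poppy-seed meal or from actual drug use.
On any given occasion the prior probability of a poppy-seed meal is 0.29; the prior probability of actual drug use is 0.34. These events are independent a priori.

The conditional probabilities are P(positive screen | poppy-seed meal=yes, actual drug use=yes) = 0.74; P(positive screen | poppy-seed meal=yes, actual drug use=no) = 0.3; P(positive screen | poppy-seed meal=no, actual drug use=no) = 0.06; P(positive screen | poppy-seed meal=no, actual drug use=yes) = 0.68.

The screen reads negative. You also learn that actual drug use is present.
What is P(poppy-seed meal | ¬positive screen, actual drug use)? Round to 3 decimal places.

P(¬positive screen | actual drug use) = 0.32*0.71 + 0.26*0.29 = 0.227200 + 0.075400 = 0.302600
Restricting to configurations with poppy-seed meal present: 0.26*0.29 = 0.075400.
So P(poppy-seed meal | ¬positive screen, actual drug use) = 0.075400/0.302600 ≈ 0.249.

P(poppy-seed meal | ¬positive screen, actual drug use) ≈ 0.249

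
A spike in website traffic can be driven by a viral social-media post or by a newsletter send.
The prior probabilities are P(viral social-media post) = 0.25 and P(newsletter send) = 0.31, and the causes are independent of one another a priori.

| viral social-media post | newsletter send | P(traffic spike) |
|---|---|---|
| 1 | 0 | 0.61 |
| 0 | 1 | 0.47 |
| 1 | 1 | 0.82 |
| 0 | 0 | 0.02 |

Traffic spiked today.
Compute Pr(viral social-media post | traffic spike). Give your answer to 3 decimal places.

By total probability over the 4 (viral social-media post, newsletter send) configurations:
  P(traffic spike) = 0.02·0.75·0.69 + 0.47·0.75·0.31 + 0.61·0.25·0.69 + 0.82·0.25·0.31
        = 0.010350 + 0.109275 + 0.105225 + 0.063550 = 0.288400
The terms with viral social-media post present sum to 0.168775, so
  P(viral social-media post | traffic spike) = 0.168775 / 0.288400 ≈ 0.585

Pr(viral social-media post | traffic spike) ≈ 0.585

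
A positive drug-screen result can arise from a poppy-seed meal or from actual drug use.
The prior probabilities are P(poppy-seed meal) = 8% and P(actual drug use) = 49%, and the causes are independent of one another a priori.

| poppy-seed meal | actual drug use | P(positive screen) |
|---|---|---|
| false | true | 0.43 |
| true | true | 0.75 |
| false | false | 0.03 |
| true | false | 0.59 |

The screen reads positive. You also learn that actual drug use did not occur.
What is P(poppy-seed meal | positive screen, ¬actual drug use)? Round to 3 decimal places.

Weight on poppy-seed meal=true, given the evidence: 0.59×0.08 = 0.047200
The normalizing constant is 0.03×0.92 + 0.59×0.08 = 0.074800
P(poppy-seed meal | positive screen, ¬actual drug use) = 0.047200/0.074800 ≈ 0.631

P(poppy-seed meal | positive screen, ¬actual drug use) ≈ 0.631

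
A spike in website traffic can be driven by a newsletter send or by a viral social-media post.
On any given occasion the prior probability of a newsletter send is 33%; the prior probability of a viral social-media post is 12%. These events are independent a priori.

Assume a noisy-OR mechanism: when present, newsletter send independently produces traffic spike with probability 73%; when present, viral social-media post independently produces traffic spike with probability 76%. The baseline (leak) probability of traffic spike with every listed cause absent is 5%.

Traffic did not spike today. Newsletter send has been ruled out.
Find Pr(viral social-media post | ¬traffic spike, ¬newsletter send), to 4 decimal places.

Under noisy-OR, P(traffic spike | causes) = 1 − (1−0.05)·∏(1−qᵢ) over the active causes.
P(¬traffic spike | ¬newsletter send) = 0.95×0.88 + 0.228×0.12 = 0.836000 + 0.027360 = 0.863360
Restricting to configurations with viral social-media post present: 0.228×0.12 = 0.027360.
P(viral social-media post | ¬traffic spike, ¬newsletter send) = 0.027360 / 0.863360 ≈ 0.0317

Pr(viral social-media post | ¬traffic spike, ¬newsletter send) ≈ 0.0317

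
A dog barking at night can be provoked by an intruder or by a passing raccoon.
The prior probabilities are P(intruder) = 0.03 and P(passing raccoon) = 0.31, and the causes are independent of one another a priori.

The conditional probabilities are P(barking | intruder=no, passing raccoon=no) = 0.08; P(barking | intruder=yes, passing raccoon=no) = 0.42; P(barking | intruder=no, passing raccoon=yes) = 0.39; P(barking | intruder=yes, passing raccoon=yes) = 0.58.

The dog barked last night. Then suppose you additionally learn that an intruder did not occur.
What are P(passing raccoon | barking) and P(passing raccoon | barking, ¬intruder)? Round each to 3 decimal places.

For the numerator, keep only passing raccoon=true terms: 0.117273 + 0.005394 = 0.122667
Denominator P(barking): 0.08×0.97×0.69 + 0.39×0.97×0.31 + 0.42×0.03×0.69 + 0.58×0.03×0.31 = 0.184905
P(passing raccoon | barking) = 0.122667/0.184905 ≈ 0.663

Now condition on the additional information:
Enumerate both values of passing raccoon and weight by the priors:
  P(barking | ¬intruder) = 0.08×0.69 + 0.39×0.31
        = 0.055200 + 0.120900 = 0.176100
Configurations with passing raccoon contribute 0.120900, so
  P(passing raccoon | barking, ¬intruder) = 0.120900 / 0.176100 ≈ 0.687
With intruder excluded, passing raccoon must carry more of the explanatory weight for the barking.

P(passing raccoon | barking) ≈ 0.663; P(passing raccoon | barking, ¬intruder) ≈ 0.687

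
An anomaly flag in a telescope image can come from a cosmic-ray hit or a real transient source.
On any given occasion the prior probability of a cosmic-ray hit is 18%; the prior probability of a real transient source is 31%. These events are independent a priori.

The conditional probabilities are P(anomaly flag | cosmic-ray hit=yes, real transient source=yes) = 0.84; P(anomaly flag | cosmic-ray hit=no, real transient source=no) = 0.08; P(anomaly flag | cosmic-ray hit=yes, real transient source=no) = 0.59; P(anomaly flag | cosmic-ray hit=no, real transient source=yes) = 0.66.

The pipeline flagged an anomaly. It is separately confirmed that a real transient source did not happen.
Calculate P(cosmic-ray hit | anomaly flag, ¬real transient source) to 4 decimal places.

P(cosmic-ray hit | anomaly flag, ¬real transient source) ≈ 0.6182

Weight on cosmic-ray hit=true, given the evidence: 0.59·0.18 = 0.106200
Normalizer over all consistent configurations: 0.08·0.82 + 0.59·0.18 = 0.171800
P(cosmic-ray hit | anomaly flag, ¬real transient source) = 0.106200/0.171800 ≈ 0.6182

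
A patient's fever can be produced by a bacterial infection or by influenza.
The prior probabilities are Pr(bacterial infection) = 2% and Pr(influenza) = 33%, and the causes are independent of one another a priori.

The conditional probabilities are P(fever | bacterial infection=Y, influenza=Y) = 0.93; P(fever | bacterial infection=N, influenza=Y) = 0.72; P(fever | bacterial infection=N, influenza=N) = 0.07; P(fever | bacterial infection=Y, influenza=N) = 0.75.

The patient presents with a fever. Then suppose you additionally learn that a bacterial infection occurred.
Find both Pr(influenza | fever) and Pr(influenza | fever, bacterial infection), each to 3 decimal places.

Pr(influenza | fever) ≈ 0.810; Pr(influenza | fever, bacterial infection) ≈ 0.379

Numerator (weight on configurations with influenza): 0.232848 + 0.006138 = 0.238986
Normalizer over all consistent configurations: 0.07×0.98×0.67 + 0.72×0.98×0.33 + 0.75×0.02×0.67 + 0.93×0.02×0.33 = 0.294998
Posterior = 0.238986 / 0.294998 ≈ 0.810

With the extra evidence:
P(fever | bacterial infection) = 0.75·0.67 + 0.93·0.33 = 0.502500 + 0.306900 = 0.809400
The influenza-present share is 0.93·0.33 = 0.306900.
So P(influenza | fever, bacterial infection) = 0.306900/0.809400 ≈ 0.379.
This is intercausal reasoning (explaining away): once bacterial infection accounts for the fever, influenza becomes less likely.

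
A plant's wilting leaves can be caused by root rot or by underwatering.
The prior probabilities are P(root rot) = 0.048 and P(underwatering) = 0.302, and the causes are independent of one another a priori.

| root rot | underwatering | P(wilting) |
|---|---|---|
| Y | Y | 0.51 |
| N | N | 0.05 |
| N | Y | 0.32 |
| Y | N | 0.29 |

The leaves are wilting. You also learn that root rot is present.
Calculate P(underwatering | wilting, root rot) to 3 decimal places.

By total probability over both values of underwatering:
  P(wilting | root rot) = 0.29×0.698 + 0.51×0.302
        = 0.202420 + 0.154020 = 0.356440
The terms with underwatering present sum to 0.154020, so
  P(underwatering | wilting, root rot) = 0.154020 / 0.356440 ≈ 0.432

P(underwatering | wilting, root rot) ≈ 0.432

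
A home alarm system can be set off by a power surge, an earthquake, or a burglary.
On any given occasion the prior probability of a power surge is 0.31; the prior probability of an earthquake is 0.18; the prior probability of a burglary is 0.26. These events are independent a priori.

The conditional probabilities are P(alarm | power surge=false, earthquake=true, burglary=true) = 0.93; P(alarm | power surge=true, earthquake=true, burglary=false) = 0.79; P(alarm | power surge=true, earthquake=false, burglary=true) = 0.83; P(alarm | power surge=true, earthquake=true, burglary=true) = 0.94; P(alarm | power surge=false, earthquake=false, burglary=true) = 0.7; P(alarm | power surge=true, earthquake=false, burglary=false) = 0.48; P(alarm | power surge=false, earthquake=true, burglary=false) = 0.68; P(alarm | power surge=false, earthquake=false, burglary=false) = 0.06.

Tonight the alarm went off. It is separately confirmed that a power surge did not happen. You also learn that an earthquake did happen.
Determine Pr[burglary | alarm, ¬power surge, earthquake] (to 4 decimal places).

Weight on burglary=true, given the evidence: 0.93*0.26 = 0.241800
Normalizer over all consistent configurations: 0.68*0.74 + 0.93*0.26 = 0.745000
P(burglary | alarm, ¬power surge, earthquake) = 0.241800/0.745000 ≈ 0.3246

Pr[burglary | alarm, ¬power surge, earthquake] ≈ 0.3246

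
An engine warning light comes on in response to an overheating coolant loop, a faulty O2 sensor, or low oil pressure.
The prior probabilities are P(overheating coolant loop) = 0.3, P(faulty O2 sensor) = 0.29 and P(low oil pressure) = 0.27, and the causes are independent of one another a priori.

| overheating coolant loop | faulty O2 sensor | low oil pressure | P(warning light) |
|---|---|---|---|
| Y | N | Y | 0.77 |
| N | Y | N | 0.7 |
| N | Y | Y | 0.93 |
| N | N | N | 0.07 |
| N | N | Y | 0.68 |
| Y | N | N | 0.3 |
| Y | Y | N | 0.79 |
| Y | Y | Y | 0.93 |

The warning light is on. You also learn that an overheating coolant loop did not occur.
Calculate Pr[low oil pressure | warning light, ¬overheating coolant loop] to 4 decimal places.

For the numerator, keep only low oil pressure=true terms: 0.130356 + 0.072819 = 0.203175
Normalizer over all consistent configurations: 0.07*0.71*0.73 + 0.68*0.71*0.27 + 0.7*0.29*0.73 + 0.93*0.29*0.27 = 0.387646
P(low oil pressure | warning light, ¬overheating coolant loop) = 0.203175/0.387646 ≈ 0.5241

Pr[low oil pressure | warning light, ¬overheating coolant loop] ≈ 0.5241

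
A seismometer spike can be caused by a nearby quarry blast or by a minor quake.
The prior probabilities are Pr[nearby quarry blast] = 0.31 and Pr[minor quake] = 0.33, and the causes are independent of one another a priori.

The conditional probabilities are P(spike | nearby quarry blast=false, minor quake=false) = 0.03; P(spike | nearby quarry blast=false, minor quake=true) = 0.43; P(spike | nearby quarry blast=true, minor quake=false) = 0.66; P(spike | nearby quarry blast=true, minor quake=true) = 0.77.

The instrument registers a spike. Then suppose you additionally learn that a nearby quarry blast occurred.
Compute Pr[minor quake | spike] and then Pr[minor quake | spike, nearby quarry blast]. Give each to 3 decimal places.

Pr[minor quake | spike] ≈ 0.539; Pr[minor quake | spike, nearby quarry blast] ≈ 0.365

P(spike) = 0.03×0.69×0.67 + 0.43×0.69×0.33 + 0.66×0.31×0.67 + 0.77×0.31×0.33 = 0.013869 + 0.097911 + 0.137082 + 0.078771 = 0.327633
The minor quake-present share is 0.097911 + 0.078771 = 0.176682.
Hence the posterior is 0.176682/0.327633 ≈ 0.539.

Now condition on the additional information:
For the numerator, keep only minor quake=true terms: 0.77×0.33 = 0.254100
Denominator P(spike | nearby quarry blast): 0.66×0.67 + 0.77×0.33 = 0.696300
P(minor quake | spike, nearby quarry blast) = 0.254100/0.696300 ≈ 0.365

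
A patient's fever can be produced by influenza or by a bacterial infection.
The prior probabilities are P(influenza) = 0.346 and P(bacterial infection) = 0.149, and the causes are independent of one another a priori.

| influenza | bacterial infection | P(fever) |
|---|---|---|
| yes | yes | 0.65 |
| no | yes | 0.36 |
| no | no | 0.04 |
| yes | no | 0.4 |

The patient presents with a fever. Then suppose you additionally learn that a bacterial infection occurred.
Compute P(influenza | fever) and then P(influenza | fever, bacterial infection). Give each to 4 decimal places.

P(fever) = 0.04·0.654·0.851 + 0.36·0.654·0.149 + 0.4·0.346·0.851 + 0.65·0.346·0.149 = 0.022262 + 0.035081 + 0.117778 + 0.033510 = 0.208631
Restricting to configurations with influenza present: 0.117778 + 0.033510 = 0.151288.
So P(influenza | fever) = 0.151288/0.208631 ≈ 0.7251.

With the extra evidence:
Enumerate both values of influenza and weight by the priors:
  P(fever | bacterial infection) = 0.36·0.654 + 0.65·0.346
        = 0.235440 + 0.224900 = 0.460340
The terms with influenza present sum to 0.224900, so
  P(influenza | fever, bacterial infection) = 0.224900 / 0.460340 ≈ 0.4886
This is intercausal reasoning (explaining away): once bacterial infection accounts for the fever, influenza becomes less likely.

P(influenza | fever) ≈ 0.7251; P(influenza | fever, bacterial infection) ≈ 0.4886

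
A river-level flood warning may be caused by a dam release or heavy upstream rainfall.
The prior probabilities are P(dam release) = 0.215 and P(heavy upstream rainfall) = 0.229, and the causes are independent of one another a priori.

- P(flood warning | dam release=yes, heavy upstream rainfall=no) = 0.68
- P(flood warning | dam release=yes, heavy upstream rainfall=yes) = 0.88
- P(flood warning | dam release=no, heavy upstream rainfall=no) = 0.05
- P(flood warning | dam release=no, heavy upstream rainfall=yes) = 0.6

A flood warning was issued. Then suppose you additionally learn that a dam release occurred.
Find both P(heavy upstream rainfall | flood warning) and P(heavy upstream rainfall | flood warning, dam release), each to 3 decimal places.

P(heavy upstream rainfall | flood warning) ≈ 0.514; P(heavy upstream rainfall | flood warning, dam release) ≈ 0.278

P(flood warning) = 0.05×0.785×0.771 + 0.6×0.785×0.229 + 0.68×0.215×0.771 + 0.88×0.215×0.229 = 0.030262 + 0.107859 + 0.112720 + 0.043327 = 0.294168
The heavy upstream rainfall-present share is 0.107859 + 0.043327 = 0.151186.
So P(heavy upstream rainfall | flood warning) = 0.151186/0.294168 ≈ 0.514.

With the extra evidence:
For the numerator, keep only heavy upstream rainfall=true terms: 0.88×0.229 = 0.201520
Normalizer over all consistent configurations: 0.68×0.771 + 0.88×0.229 = 0.725800
P(heavy upstream rainfall | flood warning, dam release) = 0.201520/0.725800 ≈ 0.278
Conditioning on dam release lowers the posterior on heavy upstream rainfall: the classic explaining-away effect in a common-effect structure.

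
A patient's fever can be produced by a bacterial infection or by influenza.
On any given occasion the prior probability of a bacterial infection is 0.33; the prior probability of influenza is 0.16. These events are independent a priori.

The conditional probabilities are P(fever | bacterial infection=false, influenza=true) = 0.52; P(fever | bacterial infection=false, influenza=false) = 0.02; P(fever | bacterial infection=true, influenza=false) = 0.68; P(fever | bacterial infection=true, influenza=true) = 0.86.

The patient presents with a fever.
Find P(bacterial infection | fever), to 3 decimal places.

For the numerator, keep only bacterial infection=true terms: 0.188496 + 0.045408 = 0.233904
Denominator P(fever): 0.02×0.67×0.84 + 0.52×0.67×0.16 + 0.68×0.33×0.84 + 0.86×0.33×0.16 = 0.300904
Posterior = 0.233904 / 0.300904 ≈ 0.777

P(bacterial infection | fever) ≈ 0.777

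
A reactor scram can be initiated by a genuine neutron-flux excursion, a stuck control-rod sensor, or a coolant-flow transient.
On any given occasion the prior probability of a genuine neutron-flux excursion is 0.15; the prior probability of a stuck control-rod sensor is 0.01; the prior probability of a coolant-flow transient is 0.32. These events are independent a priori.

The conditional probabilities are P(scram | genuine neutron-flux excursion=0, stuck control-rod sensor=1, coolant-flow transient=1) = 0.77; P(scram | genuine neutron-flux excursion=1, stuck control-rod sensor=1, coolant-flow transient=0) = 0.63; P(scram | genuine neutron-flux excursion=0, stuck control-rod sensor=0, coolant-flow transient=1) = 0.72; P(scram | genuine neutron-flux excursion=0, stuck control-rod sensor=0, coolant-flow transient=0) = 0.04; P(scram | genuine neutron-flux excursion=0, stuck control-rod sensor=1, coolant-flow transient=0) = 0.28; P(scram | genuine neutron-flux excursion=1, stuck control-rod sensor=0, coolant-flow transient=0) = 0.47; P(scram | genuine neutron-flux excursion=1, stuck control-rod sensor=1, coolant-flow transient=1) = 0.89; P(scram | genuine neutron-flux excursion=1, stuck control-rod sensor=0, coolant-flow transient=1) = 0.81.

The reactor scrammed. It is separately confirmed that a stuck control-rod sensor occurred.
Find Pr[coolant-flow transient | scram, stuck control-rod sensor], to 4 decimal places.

Pr[coolant-flow transient | scram, stuck control-rod sensor] ≈ 0.5272

Weight on coolant-flow transient=true, given the evidence: 0.209440 + 0.042720 = 0.252160
Normalizer over all consistent configurations: 0.28·0.85·0.68 + 0.77·0.85·0.32 + 0.63·0.15·0.68 + 0.89·0.15·0.32 = 0.478260
Posterior = 0.252160 / 0.478260 ≈ 0.5272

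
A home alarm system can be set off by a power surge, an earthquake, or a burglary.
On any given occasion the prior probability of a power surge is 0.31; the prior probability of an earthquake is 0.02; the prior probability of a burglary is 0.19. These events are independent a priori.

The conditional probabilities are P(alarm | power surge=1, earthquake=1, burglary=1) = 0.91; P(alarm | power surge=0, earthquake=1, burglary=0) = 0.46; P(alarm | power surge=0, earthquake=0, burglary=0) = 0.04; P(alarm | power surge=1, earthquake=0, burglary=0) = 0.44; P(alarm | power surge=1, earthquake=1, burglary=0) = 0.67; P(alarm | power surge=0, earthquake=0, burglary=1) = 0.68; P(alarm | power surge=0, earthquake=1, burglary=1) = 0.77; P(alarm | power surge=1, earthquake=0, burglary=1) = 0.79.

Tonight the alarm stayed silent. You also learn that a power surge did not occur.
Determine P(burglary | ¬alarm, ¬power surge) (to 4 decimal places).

P(burglary | ¬alarm, ¬power surge) ≈ 0.0727

Enumerate the 4 (earthquake, burglary) configurations and weight by the priors:
  P(¬alarm | ¬power surge) = 0.96×0.98×0.81 + 0.32×0.98×0.19 + 0.54×0.02×0.81 + 0.23×0.02×0.19
        = 0.762048 + 0.059584 + 0.008748 + 0.000874 = 0.831254
Keeping only the burglary-present terms gives 0.060458, so
  P(burglary | ¬alarm, ¬power surge) = 0.060458 / 0.831254 ≈ 0.0727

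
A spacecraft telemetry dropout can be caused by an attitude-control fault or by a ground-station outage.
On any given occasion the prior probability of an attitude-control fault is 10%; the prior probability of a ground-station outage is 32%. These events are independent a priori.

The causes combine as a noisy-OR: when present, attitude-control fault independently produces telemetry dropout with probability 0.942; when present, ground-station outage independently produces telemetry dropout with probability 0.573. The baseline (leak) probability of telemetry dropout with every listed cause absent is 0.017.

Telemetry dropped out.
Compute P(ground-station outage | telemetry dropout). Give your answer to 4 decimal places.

Under noisy-OR, P(telemetry dropout | causes) = 1 − (1−0.017)·∏(1−qᵢ) over the active causes.
Sum P(telemetry dropout|·) weighted by the priors over the 4 (attitude-control fault, ground-station outage) configurations:
  P(telemetry dropout) = 0.017·0.9·0.68 + 0.580259·0.9·0.32 + 0.942986·0.1·0.68 + 0.975655·0.1·0.32
        = 0.010404 + 0.167115 + 0.064123 + 0.031221 = 0.272863
Configurations with ground-station outage contribute 0.198336, so
  P(ground-station outage | telemetry dropout) = 0.198336 / 0.272863 ≈ 0.7269

P(ground-station outage | telemetry dropout) ≈ 0.7269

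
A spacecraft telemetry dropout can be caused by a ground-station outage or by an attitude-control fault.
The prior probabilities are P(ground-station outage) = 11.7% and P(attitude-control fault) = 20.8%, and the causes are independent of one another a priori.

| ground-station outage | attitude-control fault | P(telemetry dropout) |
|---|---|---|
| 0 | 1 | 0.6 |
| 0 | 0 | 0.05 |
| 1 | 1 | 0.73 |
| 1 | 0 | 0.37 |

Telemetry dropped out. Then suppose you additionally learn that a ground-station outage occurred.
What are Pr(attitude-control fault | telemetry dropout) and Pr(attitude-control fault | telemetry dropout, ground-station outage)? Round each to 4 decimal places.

Pr(attitude-control fault | telemetry dropout) ≈ 0.6488; Pr(attitude-control fault | telemetry dropout, ground-station outage) ≈ 0.3413

Enumerate the 4 (ground-station outage, attitude-control fault) configurations and weight by the priors:
  P(telemetry dropout) = 0.05×0.883×0.792 + 0.6×0.883×0.208 + 0.37×0.117×0.792 + 0.73×0.117×0.208
        = 0.034967 + 0.110198 + 0.034286 + 0.017765 = 0.197216
Configurations with attitude-control fault contribute 0.127963, so
  P(attitude-control fault | telemetry dropout) = 0.127963 / 0.197216 ≈ 0.6488

Now condition on the additional information:
By total probability over both values of attitude-control fault:
  P(telemetry dropout | ground-station outage) = 0.37·0.792 + 0.73·0.208
        = 0.293040 + 0.151840 = 0.444880
Configurations with attitude-control fault contribute 0.151840, so
  P(attitude-control fault | telemetry dropout, ground-station outage) = 0.151840 / 0.444880 ≈ 0.3413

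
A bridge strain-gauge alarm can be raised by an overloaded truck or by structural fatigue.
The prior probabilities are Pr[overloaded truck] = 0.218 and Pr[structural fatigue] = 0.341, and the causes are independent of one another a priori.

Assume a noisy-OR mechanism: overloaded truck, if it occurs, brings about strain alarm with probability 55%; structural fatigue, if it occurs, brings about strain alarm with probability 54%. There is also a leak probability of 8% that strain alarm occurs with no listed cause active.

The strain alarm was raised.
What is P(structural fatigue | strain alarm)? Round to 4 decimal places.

Under noisy-OR, P(strain alarm | causes) = 1 − (1−0.08)·∏(1−qᵢ) over the active causes.
P(strain alarm) = 0.08×0.782×0.659 + 0.5768×0.782×0.341 + 0.586×0.218×0.659 + 0.80956×0.218×0.341 = 0.041227 + 0.153811 + 0.084186 + 0.060181 = 0.339405
Restricting to configurations with structural fatigue present: 0.153811 + 0.060181 = 0.213992.
Hence the posterior is 0.213992/0.339405 ≈ 0.6305.

P(structural fatigue | strain alarm) ≈ 0.6305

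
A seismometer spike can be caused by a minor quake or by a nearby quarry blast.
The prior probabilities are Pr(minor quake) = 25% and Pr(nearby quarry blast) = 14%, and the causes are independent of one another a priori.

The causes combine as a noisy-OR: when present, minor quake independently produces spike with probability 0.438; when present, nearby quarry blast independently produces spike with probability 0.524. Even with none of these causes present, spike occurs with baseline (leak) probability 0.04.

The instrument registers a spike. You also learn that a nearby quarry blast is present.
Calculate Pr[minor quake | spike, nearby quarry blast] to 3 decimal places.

Under noisy-OR, P(spike | causes) = 1 − (1−0.04)·∏(1−qᵢ) over the active causes.
P(spike | nearby quarry blast) = 0.54304*0.75 + 0.743188*0.25 = 0.407280 + 0.185797 = 0.593077
Of this, 0.185797 comes from 0.743188*0.25 (the minor quake=true cases).
P(minor quake | spike, nearby quarry blast) = 0.185797 / 0.593077 ≈ 0.313

Pr[minor quake | spike, nearby quarry blast] ≈ 0.313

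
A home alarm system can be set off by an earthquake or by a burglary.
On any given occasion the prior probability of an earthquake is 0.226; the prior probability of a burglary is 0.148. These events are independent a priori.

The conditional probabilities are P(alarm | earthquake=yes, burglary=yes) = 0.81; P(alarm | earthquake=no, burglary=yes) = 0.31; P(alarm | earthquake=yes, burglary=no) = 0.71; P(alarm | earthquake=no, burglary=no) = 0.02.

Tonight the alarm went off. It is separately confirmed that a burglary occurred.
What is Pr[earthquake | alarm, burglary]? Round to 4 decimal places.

Pr[earthquake | alarm, burglary] ≈ 0.4328

Sum P(alarm|·) weighted by the priors over both values of earthquake:
  P(alarm | burglary) = 0.31·0.774 + 0.81·0.226
        = 0.239940 + 0.183060 = 0.423000
The terms with earthquake present sum to 0.183060, so
  P(earthquake | alarm, burglary) = 0.183060 / 0.423000 ≈ 0.4328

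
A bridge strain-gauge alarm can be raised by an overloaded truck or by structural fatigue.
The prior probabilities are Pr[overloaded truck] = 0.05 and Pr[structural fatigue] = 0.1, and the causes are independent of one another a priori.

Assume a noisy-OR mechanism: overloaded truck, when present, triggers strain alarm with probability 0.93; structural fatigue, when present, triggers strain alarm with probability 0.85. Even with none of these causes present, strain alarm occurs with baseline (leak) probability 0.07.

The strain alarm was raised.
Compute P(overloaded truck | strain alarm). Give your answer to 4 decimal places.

P(overloaded truck | strain alarm) ≈ 0.2493

Under noisy-OR, P(strain alarm | causes) = 1 − (1−0.07)·∏(1−qᵢ) over the active causes.
By total probability over the 4 (overloaded truck, structural fatigue) configurations:
  P(strain alarm) = 0.07*0.95*0.9 + 0.8605*0.95*0.1 + 0.9349*0.05*0.9 + 0.990235*0.05*0.1
        = 0.059850 + 0.081748 + 0.042071 + 0.004951 = 0.188620
Keeping only the overloaded truck-present terms gives 0.047022, so
  P(overloaded truck | strain alarm) = 0.047022 / 0.188620 ≈ 0.2493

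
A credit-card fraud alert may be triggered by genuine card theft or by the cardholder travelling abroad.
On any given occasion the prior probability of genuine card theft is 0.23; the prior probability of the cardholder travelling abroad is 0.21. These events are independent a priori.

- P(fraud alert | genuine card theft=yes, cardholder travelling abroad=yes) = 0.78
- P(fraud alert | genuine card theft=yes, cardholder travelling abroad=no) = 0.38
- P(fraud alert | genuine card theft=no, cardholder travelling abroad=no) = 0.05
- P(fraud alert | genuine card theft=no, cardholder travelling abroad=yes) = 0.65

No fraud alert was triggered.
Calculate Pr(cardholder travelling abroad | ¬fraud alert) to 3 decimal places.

Pr(cardholder travelling abroad | ¬fraud alert) ≈ 0.089

P(¬fraud alert) = 0.95×0.77×0.79 + 0.35×0.77×0.21 + 0.62×0.23×0.79 + 0.22×0.23×0.21 = 0.577885 + 0.056595 + 0.112654 + 0.010626 = 0.757760
The cardholder travelling abroad-present share is 0.056595 + 0.010626 = 0.067221.
P(cardholder travelling abroad | ¬fraud alert) = 0.067221 / 0.757760 ≈ 0.089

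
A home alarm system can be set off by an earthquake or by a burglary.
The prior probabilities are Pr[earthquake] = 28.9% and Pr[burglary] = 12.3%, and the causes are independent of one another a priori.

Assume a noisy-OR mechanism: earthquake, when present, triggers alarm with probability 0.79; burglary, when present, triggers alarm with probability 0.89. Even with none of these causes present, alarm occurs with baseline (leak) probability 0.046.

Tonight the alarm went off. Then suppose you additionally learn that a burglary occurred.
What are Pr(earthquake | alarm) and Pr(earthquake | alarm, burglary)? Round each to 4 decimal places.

Pr(earthquake | alarm) ≈ 0.6894; Pr(earthquake | alarm, burglary) ≈ 0.3075

Under noisy-OR, P(alarm | causes) = 1 − (1−0.046)·∏(1−qᵢ) over the active causes.
P(alarm) = 0.046*0.711*0.877 + 0.89506*0.711*0.123 + 0.79966*0.289*0.877 + 0.977963*0.289*0.123 = 0.028683 + 0.078276 + 0.202676 + 0.034764 = 0.344399
Restricting to configurations with earthquake present: 0.202676 + 0.034764 = 0.237440.
Hence the posterior is 0.237440/0.344399 ≈ 0.6894.

Now also conditioning on burglary=true:
P(alarm | burglary) = 0.89506·0.711 + 0.977963·0.289 = 0.636388 + 0.282631 = 0.919019
The earthquake-present share is 0.977963·0.289 = 0.282631.
P(earthquake | alarm, burglary) = 0.282631 / 0.919019 ≈ 0.3075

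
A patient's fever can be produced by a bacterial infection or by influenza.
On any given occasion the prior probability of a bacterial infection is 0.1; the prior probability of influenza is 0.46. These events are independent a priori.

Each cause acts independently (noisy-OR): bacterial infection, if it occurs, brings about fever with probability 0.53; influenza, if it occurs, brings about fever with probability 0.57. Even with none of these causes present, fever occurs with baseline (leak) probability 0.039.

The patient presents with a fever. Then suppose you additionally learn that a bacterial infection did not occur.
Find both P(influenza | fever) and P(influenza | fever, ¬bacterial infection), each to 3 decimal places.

P(influenza | fever) ≈ 0.852; P(influenza | fever, ¬bacterial infection) ≈ 0.928

Under noisy-OR, P(fever | causes) = 1 − (1−0.039)·∏(1−qᵢ) over the active causes.
P(fever) = 0.039*0.9*0.54 + 0.58677*0.9*0.46 + 0.54833*0.1*0.54 + 0.805782*0.1*0.46 = 0.018954 + 0.242923 + 0.029610 + 0.037066 = 0.328553
Restricting to configurations with influenza present: 0.242923 + 0.037066 = 0.279989.
So P(influenza | fever) = 0.279989/0.328553 ≈ 0.852.

Now condition on the additional information:
Weight on influenza=true, given the evidence: 0.58677·0.46 = 0.269914
Normalizer over all consistent configurations: 0.039·0.54 + 0.58677·0.46 = 0.290974
P(influenza | fever, ¬bacterial infection) = 0.269914/0.290974 ≈ 0.928
Ruling out bacterial infection raises the posterior on influenza — the flip side of explaining away.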